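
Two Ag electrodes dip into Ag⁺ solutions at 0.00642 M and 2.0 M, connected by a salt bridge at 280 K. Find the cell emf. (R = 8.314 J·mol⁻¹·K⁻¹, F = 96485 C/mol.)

Both half-cells are Ag⁺/Ag, so E°_cell = 0. The concentrated side is the cathode; the cell reaction moves Ag⁺ from high to low concentration with n = 1.
Q = [Ag⁺]_dilute/[Ag⁺]_conc = 0.00642/2.0 = 0.00321.
E = 0 − (RT/nF) ln Q = −((8.314×280)/(1×96485))(-5.741) = 0.1385 V.

0.14 V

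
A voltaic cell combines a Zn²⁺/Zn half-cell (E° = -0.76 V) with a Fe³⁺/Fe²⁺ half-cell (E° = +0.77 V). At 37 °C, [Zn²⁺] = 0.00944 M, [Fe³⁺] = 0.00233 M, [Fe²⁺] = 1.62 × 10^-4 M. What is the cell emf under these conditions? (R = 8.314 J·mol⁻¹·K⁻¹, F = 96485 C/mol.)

The Fe³⁺/Fe²⁺ couple has the higher reduction potential and acts as the cathode, so E°_cell = +0.77 − (-0.76) = 1.53 V.
Balancing electrons gives n = 2; the reaction quotient is Q = [Zn²⁺]·[Fe²⁺]^2/[Fe³⁺]^2 = 4.56 × 10^-5.
E = E° − (RT/nF) ln Q = 1.53 − (8.314×310)/(2×96485) × (-9.995) = 1.530 + 0.133 = 1.663 V.

1.66 V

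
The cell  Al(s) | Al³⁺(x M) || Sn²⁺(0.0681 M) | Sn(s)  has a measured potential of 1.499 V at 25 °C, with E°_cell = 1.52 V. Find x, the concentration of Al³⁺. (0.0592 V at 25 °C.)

From the Nernst equation, log Q = n(E° − E)/0.0592 = 6(1.52 − 1.499)/0.0592 = 2.128, so Q = 134.
With Q = [Al³⁺]^2/[Sn²⁺]^3 and the known concentrations, [Al³⁺]^2 in the numerator gives [Al³⁺] = 0.21 M.

0.21 M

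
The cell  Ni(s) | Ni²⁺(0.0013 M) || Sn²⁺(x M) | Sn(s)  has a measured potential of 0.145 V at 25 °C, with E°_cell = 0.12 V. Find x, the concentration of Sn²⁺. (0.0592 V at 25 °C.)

From the Nernst equation, log Q = n(E° − E)/0.0592 = 2(0.12 − 0.145)/0.0592 = -0.845, so Q = 0.143.
With Q = [Ni²⁺]/[Sn²⁺] and the known concentrations, [Sn²⁺] in the denominator gives [Sn²⁺] = 0.0091 M.

0.0091 M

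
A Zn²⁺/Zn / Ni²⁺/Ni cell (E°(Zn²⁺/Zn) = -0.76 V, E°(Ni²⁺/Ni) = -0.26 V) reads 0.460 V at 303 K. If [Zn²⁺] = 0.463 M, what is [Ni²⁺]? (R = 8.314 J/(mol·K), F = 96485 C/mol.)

0.022 M

From the Nernst equation, ln Q = nF(E° − E)/RT = 2×96485×(0.50 − 0.460)/(8.314×303) = 3.064, so Q = 21.4.
With Q = [Zn²⁺]/[Ni²⁺] and the known concentrations, [Ni²⁺] in the denominator gives [Ni²⁺] = 0.022 M.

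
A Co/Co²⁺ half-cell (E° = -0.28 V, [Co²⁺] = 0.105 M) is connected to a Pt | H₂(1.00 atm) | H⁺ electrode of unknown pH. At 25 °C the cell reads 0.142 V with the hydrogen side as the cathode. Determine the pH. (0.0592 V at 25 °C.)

E°_cell = 0.28 V and n = 2.
log Q = n(E° − E)/0.0592 = 2×(0.28 − 0.142)/0.0592 = 4.662.
With Q = [Co²⁺]·P(H₂) / [H⁺]^2, solving for [H⁺] gives log[H⁺] = -2.820, so pH = 2.82.

pH = 2.82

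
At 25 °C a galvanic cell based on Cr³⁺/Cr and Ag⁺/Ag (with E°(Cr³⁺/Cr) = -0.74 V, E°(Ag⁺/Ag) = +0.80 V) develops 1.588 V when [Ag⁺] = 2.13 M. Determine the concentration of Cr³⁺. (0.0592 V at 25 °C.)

From the Nernst equation, log Q = n(E° − E)/0.0592 = 3(1.54 − 1.588)/0.0592 = -2.432, so Q = 0.00369.
With Q = [Cr³⁺]/[Ag⁺]^3 and the known concentrations, [Cr³⁺] in the numerator gives [Cr³⁺] = 0.036 M.

0.036 M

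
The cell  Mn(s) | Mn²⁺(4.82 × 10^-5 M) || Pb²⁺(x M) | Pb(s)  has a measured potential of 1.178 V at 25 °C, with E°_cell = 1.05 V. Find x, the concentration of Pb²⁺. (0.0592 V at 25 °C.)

1.0 M

From the Nernst equation, log Q = n(E° − E)/0.0592 = 2(1.05 − 1.178)/0.0592 = -4.324, so Q = 4.74 × 10^-5.
With Q = [Mn²⁺]/[Pb²⁺] and the known concentrations, [Pb²⁺] in the denominator gives [Pb²⁺] = 1.0 M.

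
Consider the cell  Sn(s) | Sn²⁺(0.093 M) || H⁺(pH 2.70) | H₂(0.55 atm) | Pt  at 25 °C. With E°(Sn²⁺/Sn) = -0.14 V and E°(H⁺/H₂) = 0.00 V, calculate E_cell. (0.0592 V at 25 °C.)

0.018 V

The hydrogen couple is the cathode, so E°_cell = 0.14 V; n = 2.
[H⁺] = 10^(−2.70) = 0.0020 M, and Q = [Sn²⁺]·P(H₂) / [H⁺]^2 = 1.28 × 10^4.
E = E° − (0.0592/2) log Q = 0.14 − (0.0592/2)(4.109) = 0.018 V.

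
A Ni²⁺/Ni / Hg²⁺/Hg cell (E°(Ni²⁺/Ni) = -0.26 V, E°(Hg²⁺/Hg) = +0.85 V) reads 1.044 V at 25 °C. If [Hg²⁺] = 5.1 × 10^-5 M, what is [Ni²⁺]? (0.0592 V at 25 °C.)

0.0087 M

From the Nernst equation, log Q = n(E° − E)/0.0592 = 2(1.11 − 1.044)/0.0592 = 2.230, so Q = 170.
With Q = [Ni²⁺]/[Hg²⁺] and the known concentrations, [Ni²⁺] in the numerator gives [Ni²⁺] = 0.0087 M.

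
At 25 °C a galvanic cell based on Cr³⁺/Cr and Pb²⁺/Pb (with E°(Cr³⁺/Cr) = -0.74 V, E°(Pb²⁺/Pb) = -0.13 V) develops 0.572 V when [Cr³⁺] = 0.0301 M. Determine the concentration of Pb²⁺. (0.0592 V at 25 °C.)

From the Nernst equation, log Q = n(E° − E)/0.0592 = 6(0.61 − 0.572)/0.0592 = 3.851, so Q = 7100.
With Q = [Cr³⁺]^2/[Pb²⁺]^3 and the known concentrations, [Pb²⁺]^3 in the denominator gives [Pb²⁺] = 0.005 M.

0.005 M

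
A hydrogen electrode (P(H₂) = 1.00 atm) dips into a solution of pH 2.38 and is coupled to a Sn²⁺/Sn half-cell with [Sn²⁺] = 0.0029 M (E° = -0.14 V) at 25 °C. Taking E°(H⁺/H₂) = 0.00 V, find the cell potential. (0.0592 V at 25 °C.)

0.074 V

The hydrogen couple is the cathode, so E°_cell = 0.14 V; n = 2.
[H⁺] = 10^(−2.38) = 0.0042 M, and Q = [Sn²⁺]·P(H₂) / [H⁺]^2 = 167.
E = E° − (0.0592/2) log Q = 0.14 − (0.0592/2)(2.222) = 0.074 V.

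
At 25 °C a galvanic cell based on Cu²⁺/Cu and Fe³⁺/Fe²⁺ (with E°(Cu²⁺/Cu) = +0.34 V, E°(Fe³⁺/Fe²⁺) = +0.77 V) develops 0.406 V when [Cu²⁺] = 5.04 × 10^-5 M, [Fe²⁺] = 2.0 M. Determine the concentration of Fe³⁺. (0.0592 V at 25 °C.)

0.0056 M

From the Nernst equation, log Q = n(E° − E)/0.0592 = 2(0.43 − 0.406)/0.0592 = 0.811, so Q = 6.47.
With Q = [Cu²⁺]·[Fe²⁺]^2/[Fe³⁺]^2 and the known concentrations, [Fe³⁺]^2 in the denominator gives [Fe³⁺] = 0.0056 M.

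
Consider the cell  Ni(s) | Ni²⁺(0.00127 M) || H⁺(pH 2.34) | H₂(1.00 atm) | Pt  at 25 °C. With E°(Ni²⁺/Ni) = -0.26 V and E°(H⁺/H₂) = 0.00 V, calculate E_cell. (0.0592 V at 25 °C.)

0.21 V

The hydrogen couple is the cathode, so E°_cell = 0.26 V; n = 2.
[H⁺] = 10^(−2.34) = 0.0046 M, and Q = [Ni²⁺]·P(H₂) / [H⁺]^2 = 60.8.
E = E° − (0.0592/2) log Q = 0.26 − (0.0592/2)(1.784) = 0.207 V.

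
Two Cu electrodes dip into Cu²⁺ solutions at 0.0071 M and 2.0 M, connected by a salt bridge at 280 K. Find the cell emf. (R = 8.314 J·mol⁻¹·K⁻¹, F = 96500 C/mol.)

0.068 V

Both half-cells are Cu²⁺/Cu, so E°_cell = 0. The concentrated side is the cathode; the cell reaction moves Cu²⁺ from high to low concentration with n = 2.
Q = [Cu²⁺]_dilute/[Cu²⁺]_conc = 0.0071/2.0 = 0.00355.
E = 0 − (RT/nF) ln Q = −((8.314×280)/(2×96500))(-5.641) = 0.0680 V.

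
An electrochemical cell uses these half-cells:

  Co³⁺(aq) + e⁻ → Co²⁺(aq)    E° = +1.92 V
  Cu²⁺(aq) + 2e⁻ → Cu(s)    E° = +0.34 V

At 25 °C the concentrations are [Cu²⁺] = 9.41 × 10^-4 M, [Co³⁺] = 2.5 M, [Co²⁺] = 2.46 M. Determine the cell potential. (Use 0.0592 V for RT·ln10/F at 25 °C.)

1.67 V

The Co³⁺/Co²⁺ couple has the higher reduction potential and acts as the cathode, so E°_cell = +1.92 − (+0.34) = 1.58 V.
Balancing electrons gives n = 2; the reaction quotient is Q = [Cu²⁺]·[Co²⁺]^2/[Co³⁺]^2 = 9.11 × 10^-4.
At 25 °C, E = E° − (0.0592/n) log Q = 1.58 − (0.0592/2)(-3.040) = 1.580 + 0.090 = 1.670 V.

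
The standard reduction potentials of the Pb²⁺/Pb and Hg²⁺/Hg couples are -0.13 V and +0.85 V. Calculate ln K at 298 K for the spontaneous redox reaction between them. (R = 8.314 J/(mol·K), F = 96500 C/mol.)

E°_cell = +0.85 − (-0.13) = 0.98 V, with n = 2 electrons transferred.
At equilibrium E = 0, so the Nernst equation gives ln K = nFE°/RT = (2)(96500)(0.98)/((8.314)(298)) = 76.34.

ln K = 76.3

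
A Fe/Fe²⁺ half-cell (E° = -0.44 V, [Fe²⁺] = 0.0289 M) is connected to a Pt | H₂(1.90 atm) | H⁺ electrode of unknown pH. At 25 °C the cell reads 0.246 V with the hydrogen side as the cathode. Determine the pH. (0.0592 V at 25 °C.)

pH = 3.91

E°_cell = 0.44 V and n = 2.
log Q = n(E° − E)/0.0592 = 2×(0.44 − 0.246)/0.0592 = 6.554.
With Q = [Fe²⁺]·P(H₂) / [H⁺]^2, solving for [H⁺] gives log[H⁺] = -3.907, so pH = 3.91.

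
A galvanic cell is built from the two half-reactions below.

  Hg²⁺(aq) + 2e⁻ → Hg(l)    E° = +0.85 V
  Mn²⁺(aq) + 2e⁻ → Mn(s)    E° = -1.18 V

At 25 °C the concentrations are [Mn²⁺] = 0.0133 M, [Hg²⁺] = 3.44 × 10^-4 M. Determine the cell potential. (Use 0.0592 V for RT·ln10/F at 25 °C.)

1.98 V

The Hg²⁺/Hg couple has the higher reduction potential and acts as the cathode, so E°_cell = +0.85 − (-1.18) = 2.03 V.
Balancing electrons gives n = 2; the reaction quotient is Q = [Mn²⁺]/[Hg²⁺] = 38.7.
At 25 °C, E = E° − (0.0592/n) log Q = 2.03 − (0.0592/2)(1.587) = 2.030 − 0.047 = 1.983 V.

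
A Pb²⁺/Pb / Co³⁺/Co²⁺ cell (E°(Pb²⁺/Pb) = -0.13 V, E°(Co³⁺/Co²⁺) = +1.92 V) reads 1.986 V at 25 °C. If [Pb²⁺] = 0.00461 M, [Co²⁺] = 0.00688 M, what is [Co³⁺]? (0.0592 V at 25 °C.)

3.9 × 10^-5 M

From the Nernst equation, log Q = n(E° − E)/0.0592 = 2(2.05 − 1.986)/0.0592 = 2.162, so Q = 145.
With Q = [Pb²⁺]·[Co²⁺]^2/[Co³⁺]^2 and the known concentrations, [Co³⁺]^2 in the denominator gives [Co³⁺] = 3.9 × 10^-5 M.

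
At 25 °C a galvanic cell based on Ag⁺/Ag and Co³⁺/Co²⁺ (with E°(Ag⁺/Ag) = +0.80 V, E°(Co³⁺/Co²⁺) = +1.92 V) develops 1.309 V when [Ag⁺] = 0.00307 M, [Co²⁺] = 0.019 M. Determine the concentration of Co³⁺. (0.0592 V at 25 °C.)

From the Nernst equation, log Q = n(E° − E)/0.0592 = 1(1.12 − 1.309)/0.0592 = -3.193, so Q = 6.42 × 10^-4.
With Q = [Ag⁺]·[Co²⁺]/[Co³⁺] and the known concentrations, [Co³⁺] in the denominator gives [Co³⁺] = 0.091 M.

0.091 M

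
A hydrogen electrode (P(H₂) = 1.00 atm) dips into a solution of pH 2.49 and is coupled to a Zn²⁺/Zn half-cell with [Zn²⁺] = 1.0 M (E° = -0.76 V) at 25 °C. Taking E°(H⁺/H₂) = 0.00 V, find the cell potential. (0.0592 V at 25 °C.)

0.61 V

The hydrogen couple is the cathode, so E°_cell = 0.76 V; n = 2.
[H⁺] = 10^(−2.49) = 0.0032 M, and Q = [Zn²⁺]·P(H₂) / [H⁺]^2 = 9.55 × 10^4.
E = E° − (0.0592/2) log Q = 0.76 − (0.0592/2)(4.980) = 0.613 V.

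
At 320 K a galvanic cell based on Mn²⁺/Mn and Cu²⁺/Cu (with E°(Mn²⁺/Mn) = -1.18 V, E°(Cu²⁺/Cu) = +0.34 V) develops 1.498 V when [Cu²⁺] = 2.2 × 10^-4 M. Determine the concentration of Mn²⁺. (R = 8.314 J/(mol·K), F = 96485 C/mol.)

From the Nernst equation, ln Q = nF(E° − E)/RT = 2×96485×(1.52 − 1.498)/(8.314×320) = 1.596, so Q = 4.93.
With Q = [Mn²⁺]/[Cu²⁺] and the known concentrations, [Mn²⁺] in the numerator gives [Mn²⁺] = 0.0011 M.

0.0011 M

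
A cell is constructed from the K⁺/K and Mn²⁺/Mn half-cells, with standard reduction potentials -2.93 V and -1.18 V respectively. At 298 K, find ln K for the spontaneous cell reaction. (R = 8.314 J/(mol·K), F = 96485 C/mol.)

E°_cell = -1.18 − (-2.93) = 1.75 V, with n = 2 electrons transferred.
At equilibrium E = 0, so the Nernst equation gives ln K = nFE°/RT = (2)(96485)(1.75)/((8.314)(298)) = 136.30.

ln K = 136.3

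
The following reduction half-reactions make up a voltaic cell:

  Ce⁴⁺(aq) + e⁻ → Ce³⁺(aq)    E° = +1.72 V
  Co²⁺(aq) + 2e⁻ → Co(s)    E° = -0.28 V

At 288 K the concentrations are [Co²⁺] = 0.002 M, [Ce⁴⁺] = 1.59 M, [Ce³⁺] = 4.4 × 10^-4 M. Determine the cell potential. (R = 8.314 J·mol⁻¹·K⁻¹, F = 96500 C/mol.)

The Ce⁴⁺/Ce³⁺ couple has the higher reduction potential and acts as the cathode, so E°_cell = +1.72 − (-0.28) = 2.00 V.
Balancing electrons gives n = 2; the reaction quotient is Q = [Co²⁺]·[Ce³⁺]^2/[Ce⁴⁺]^2 = 1.53 × 10^-10.
E = E° − (RT/nF) ln Q = 2.00 − (8.314×288)/(2×96500) × (-22.600) = 2.000 + 0.280 = 2.280 V.

2.28 V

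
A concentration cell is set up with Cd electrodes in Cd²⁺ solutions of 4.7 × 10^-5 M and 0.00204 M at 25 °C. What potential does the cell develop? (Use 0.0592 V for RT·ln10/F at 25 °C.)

Both half-cells are Cd²⁺/Cd, so E°_cell = 0. The concentrated side is the cathode; the cell reaction moves Cd²⁺ from high to low concentration with n = 2.
Q = [Cd²⁺]_dilute/[Cd²⁺]_conc = 4.7 × 10^-5/0.00204 = 0.0230.
E = 0 − (0.0592/2) log Q = −(0.0592/2)(-1.638) = 0.0485 V.

0.048 V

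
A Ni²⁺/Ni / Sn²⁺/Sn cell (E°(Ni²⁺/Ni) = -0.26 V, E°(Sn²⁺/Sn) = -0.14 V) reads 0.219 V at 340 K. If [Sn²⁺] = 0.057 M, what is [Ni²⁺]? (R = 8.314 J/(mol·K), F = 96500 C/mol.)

6.6 × 10^-5 M

From the Nernst equation, ln Q = nF(E° − E)/RT = 2×96500×(0.12 − 0.219)/(8.314×340) = -6.759, so Q = 0.00116.
With Q = [Ni²⁺]/[Sn²⁺] and the known concentrations, [Ni²⁺] in the numerator gives [Ni²⁺] = 6.6 × 10^-5 M.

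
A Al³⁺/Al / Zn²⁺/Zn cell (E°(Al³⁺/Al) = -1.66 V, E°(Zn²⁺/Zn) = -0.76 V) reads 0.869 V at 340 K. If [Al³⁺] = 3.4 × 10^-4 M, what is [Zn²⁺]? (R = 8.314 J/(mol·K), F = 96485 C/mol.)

From the Nernst equation, ln Q = nF(E° − E)/RT = 6×96485×(0.90 − 0.869)/(8.314×340) = 6.349, so Q = 572.
With Q = [Al³⁺]^2/[Zn²⁺]^3 and the known concentrations, [Zn²⁺]^3 in the denominator gives [Zn²⁺] = 5.9 × 10^-4 M.

5.9 × 10^-4 M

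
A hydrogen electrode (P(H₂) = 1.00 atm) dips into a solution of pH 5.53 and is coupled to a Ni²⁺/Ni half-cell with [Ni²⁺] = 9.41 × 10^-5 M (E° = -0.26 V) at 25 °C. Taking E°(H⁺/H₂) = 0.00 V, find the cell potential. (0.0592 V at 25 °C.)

The hydrogen couple is the cathode, so E°_cell = 0.26 V; n = 2.
[H⁺] = 10^(−5.53) = 3 × 10^-6 M, and Q = [Ni²⁺]·P(H₂) / [H⁺]^2 = 1.08 × 10^7.
E = E° − (0.0592/2) log Q = 0.26 − (0.0592/2)(7.034) = 0.052 V.

0.052 V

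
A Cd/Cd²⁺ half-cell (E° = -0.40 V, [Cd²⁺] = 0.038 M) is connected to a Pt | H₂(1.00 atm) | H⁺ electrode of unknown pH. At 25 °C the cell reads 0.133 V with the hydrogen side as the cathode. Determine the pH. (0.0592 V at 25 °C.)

pH = 5.22

E°_cell = 0.40 V and n = 2.
log Q = n(E° − E)/0.0592 = 2×(0.40 − 0.133)/0.0592 = 9.020.
With Q = [Cd²⁺]·P(H₂) / [H⁺]^2, solving for [H⁺] gives log[H⁺] = -5.220, so pH = 5.22.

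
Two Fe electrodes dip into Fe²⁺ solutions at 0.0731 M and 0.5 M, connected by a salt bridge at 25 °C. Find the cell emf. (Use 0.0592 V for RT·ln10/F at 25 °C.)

0.025 V

Both half-cells are Fe²⁺/Fe, so E°_cell = 0. The concentrated side is the cathode; the cell reaction moves Fe²⁺ from high to low concentration with n = 2.
Q = [Fe²⁺]_dilute/[Fe²⁺]_conc = 0.0731/0.5 = 0.146.
E = 0 − (0.0592/2) log Q = −(0.0592/2)(-0.835) = 0.0247 V.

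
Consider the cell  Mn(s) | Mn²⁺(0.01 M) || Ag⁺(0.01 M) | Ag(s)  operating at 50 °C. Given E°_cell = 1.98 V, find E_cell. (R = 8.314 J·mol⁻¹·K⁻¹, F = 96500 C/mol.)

1.92 V

Balancing electrons gives n = 2; the reaction quotient is Q = [Mn²⁺]/[Ag⁺]^2 = 100.
E = E° − (RT/nF) ln Q = 1.98 − (8.314×323)/(2×96500) × (4.605) = 1.980 − 0.064 = 1.916 V.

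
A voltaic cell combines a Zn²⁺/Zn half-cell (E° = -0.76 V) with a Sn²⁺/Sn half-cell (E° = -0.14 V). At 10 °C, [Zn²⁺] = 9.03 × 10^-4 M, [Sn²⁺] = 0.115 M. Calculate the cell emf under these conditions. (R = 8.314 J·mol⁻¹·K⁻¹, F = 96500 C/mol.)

The Sn²⁺/Sn couple has the higher reduction potential and acts as the cathode, so E°_cell = -0.14 − (-0.76) = 0.62 V.
Balancing electrons gives n = 2; the reaction quotient is Q = [Zn²⁺]/[Sn²⁺] = 0.00785.
E = E° − (RT/nF) ln Q = 0.62 − (8.314×283)/(2×96500) × (-4.847) = 0.620 + 0.059 = 0.679 V.

0.679 V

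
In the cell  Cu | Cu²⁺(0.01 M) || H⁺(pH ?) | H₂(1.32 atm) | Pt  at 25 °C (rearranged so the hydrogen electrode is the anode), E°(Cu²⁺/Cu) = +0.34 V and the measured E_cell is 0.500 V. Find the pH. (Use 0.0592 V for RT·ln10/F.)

pH = 3.64

E°_cell = 0.34 V and n = 2.
log Q = n(E° − E)/0.0592 = 2×(0.34 − 0.500)/0.0592 = -5.405.
With Q = [H⁺]^2 / ([Cu²⁺]·P(H₂)), solving for [H⁺] gives log[H⁺] = -3.642, so pH = 3.64.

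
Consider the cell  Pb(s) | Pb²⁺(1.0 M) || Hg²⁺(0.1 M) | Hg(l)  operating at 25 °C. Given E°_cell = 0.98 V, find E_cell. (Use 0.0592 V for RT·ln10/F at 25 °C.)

Balancing electrons gives n = 2; the reaction quotient is Q = [Pb²⁺]/[Hg²⁺] = 10.0.
At 25 °C, E = E° − (0.0592/n) log Q = 0.98 − (0.0592/2)(1.000) = 0.980 − 0.030 = 0.950 V.

0.950 V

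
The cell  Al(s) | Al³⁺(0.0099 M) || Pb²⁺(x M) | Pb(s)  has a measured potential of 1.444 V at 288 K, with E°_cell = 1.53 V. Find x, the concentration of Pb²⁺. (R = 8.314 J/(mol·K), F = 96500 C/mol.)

4.5 × 10^-5 M

From the Nernst equation, ln Q = nF(E° − E)/RT = 6×96500×(1.53 − 1.444)/(8.314×288) = 20.796, so Q = 1.08 × 10^9.
With Q = [Al³⁺]^2/[Pb²⁺]^3 and the known concentrations, [Pb²⁺]^3 in the denominator gives [Pb²⁺] = 4.5 × 10^-5 M.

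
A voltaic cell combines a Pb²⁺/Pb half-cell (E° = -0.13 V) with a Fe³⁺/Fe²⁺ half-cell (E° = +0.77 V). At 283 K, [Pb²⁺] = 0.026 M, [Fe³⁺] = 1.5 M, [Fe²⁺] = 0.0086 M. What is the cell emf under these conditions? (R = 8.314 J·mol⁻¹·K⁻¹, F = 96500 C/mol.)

1.07 V

The Fe³⁺/Fe²⁺ couple has the higher reduction potential and acts as the cathode, so E°_cell = +0.77 − (-0.13) = 0.90 V.
Balancing electrons gives n = 2; the reaction quotient is Q = [Pb²⁺]·[Fe²⁺]^2/[Fe³⁺]^2 = 8.55 × 10^-7.
E = E° − (RT/nF) ln Q = 0.90 − (8.314×283)/(2×96500) × (-13.973) = 0.900 + 0.170 = 1.070 V.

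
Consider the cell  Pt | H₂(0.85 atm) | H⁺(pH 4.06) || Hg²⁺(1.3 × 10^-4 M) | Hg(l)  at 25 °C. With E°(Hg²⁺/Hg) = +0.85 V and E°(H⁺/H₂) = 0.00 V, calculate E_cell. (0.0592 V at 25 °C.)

0.97 V

The Hg²⁺/Hg couple is the cathode, so E°_cell = 0.85 V; n = 2.
[H⁺] = 10^(−4.06) = 8.7 × 10^-5 M, and Q = [H⁺]^2 / ([Hg²⁺]·P(H₂)) = 6.86 × 10^-5.
E = E° − (0.0592/2) log Q = 0.85 − (0.0592/2)(-4.163) = 0.973 V.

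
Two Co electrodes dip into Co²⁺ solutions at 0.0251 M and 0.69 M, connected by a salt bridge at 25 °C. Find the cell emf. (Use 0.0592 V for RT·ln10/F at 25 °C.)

0.043 V

Both half-cells are Co²⁺/Co, so E°_cell = 0. The concentrated side is the cathode; the cell reaction moves Co²⁺ from high to low concentration with n = 2.
Q = [Co²⁺]_dilute/[Co²⁺]_conc = 0.0251/0.69 = 0.0364.
E = 0 − (0.0592/2) log Q = −(0.0592/2)(-1.439) = 0.0426 V.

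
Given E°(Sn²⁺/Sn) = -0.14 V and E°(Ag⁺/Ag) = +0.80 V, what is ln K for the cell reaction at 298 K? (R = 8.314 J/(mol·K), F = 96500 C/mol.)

E°_cell = +0.80 − (-0.14) = 0.94 V, with n = 2 electrons transferred.
At equilibrium E = 0, so the Nernst equation gives ln K = nFE°/RT = (2)(96500)(0.94)/((8.314)(298)) = 73.22.

ln K = 73.2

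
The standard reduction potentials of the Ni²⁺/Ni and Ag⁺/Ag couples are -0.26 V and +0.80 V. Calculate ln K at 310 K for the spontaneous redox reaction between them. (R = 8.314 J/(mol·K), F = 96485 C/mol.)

E°_cell = +0.80 − (-0.26) = 1.06 V, with n = 2 electrons transferred.
At equilibrium E = 0, so the Nernst equation gives ln K = nFE°/RT = (2)(96485)(1.06)/((8.314)(310)) = 79.36.

ln K = 79.4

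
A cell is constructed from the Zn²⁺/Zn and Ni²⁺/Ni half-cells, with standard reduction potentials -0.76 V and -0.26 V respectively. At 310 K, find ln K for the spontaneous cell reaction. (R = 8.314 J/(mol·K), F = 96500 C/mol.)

E°_cell = -0.26 − (-0.76) = 0.50 V, with n = 2 electrons transferred.
At equilibrium E = 0, so the Nernst equation gives ln K = nFE°/RT = (2)(96500)(0.50)/((8.314)(310)) = 37.44.

ln K = 37.4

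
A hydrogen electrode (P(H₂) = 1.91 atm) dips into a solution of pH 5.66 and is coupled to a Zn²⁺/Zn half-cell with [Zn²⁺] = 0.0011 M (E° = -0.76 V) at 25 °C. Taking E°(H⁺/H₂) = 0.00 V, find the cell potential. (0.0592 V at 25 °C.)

The hydrogen couple is the cathode, so E°_cell = 0.76 V; n = 2.
[H⁺] = 10^(−5.66) = 2.2 × 10^-6 M, and Q = [Zn²⁺]·P(H₂) / [H⁺]^2 = 4.39 × 10^8.
E = E° − (0.0592/2) log Q = 0.76 − (0.0592/2)(8.642) = 0.504 V.

0.50 V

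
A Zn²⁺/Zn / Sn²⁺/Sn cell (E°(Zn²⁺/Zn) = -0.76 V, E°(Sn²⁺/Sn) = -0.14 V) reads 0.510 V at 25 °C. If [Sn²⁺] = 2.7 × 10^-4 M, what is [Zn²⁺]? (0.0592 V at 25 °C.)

1.4 M

From the Nernst equation, log Q = n(E° − E)/0.0592 = 2(0.62 − 0.510)/0.0592 = 3.716, so Q = 5200.
With Q = [Zn²⁺]/[Sn²⁺] and the known concentrations, [Zn²⁺] in the numerator gives [Zn²⁺] = 1.4 M.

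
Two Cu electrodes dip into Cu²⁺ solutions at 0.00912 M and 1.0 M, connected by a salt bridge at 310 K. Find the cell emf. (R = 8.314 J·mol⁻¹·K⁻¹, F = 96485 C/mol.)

0.063 V

Both half-cells are Cu²⁺/Cu, so E°_cell = 0. The concentrated side is the cathode; the cell reaction moves Cu²⁺ from high to low concentration with n = 2.
Q = [Cu²⁺]_dilute/[Cu²⁺]_conc = 0.00912/1.0 = 0.00912.
E = 0 − (RT/nF) ln Q = −((8.314×310)/(2×96485))(-4.697) = 0.0627 V.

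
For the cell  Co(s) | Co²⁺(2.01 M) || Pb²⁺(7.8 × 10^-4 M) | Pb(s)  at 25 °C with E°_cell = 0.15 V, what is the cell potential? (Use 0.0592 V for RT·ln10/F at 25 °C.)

0.049 V

Balancing electrons gives n = 2; the reaction quotient is Q = [Co²⁺]/[Pb²⁺] = 2580.
At 25 °C, E = E° − (0.0592/n) log Q = 0.15 − (0.0592/2)(3.411) = 0.150 − 0.101 = 0.049 V.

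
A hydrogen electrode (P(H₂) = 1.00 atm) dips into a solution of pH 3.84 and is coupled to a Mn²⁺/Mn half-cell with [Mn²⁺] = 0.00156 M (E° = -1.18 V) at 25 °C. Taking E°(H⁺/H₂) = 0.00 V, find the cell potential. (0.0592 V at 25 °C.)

1.04 V

The hydrogen couple is the cathode, so E°_cell = 1.18 V; n = 2.
[H⁺] = 10^(−3.84) = 1.4 × 10^-4 M, and Q = [Mn²⁺]·P(H₂) / [H⁺]^2 = 7.47 × 10^4.
E = E° − (0.0592/2) log Q = 1.18 − (0.0592/2)(4.873) = 1.036 V.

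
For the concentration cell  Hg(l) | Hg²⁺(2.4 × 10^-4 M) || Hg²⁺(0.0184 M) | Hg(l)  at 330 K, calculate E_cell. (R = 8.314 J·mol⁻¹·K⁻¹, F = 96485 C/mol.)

Both half-cells are Hg²⁺/Hg, so E°_cell = 0. The concentrated side is the cathode; the cell reaction moves Hg²⁺ from high to low concentration with n = 2.
Q = [Hg²⁺]_dilute/[Hg²⁺]_conc = 2.4 × 10^-4/0.0184 = 0.0130.
E = 0 − (RT/nF) ln Q = −((8.314×330)/(2×96485))(-4.339) = 0.0617 V.

0.062 V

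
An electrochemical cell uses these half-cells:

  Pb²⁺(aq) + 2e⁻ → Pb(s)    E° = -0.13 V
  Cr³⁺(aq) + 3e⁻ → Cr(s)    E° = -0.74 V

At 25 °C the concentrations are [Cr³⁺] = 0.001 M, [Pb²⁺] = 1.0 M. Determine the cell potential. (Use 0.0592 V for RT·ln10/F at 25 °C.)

The Pb²⁺/Pb couple has the higher reduction potential and acts as the cathode, so E°_cell = -0.13 − (-0.74) = 0.61 V.
Balancing electrons gives n = 6; the reaction quotient is Q = [Cr³⁺]^2/[Pb²⁺]^3 = 1 × 10^-6.
At 25 °C, E = E° − (0.0592/n) log Q = 0.61 − (0.0592/6)(-6.000) = 0.610 + 0.059 = 0.669 V.

0.669 V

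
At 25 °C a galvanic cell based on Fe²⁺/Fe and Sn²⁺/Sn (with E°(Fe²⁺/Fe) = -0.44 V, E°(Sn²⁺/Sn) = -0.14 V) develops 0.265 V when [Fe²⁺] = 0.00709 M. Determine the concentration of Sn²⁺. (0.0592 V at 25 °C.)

4.7 × 10^-4 M

From the Nernst equation, log Q = n(E° − E)/0.0592 = 2(0.30 − 0.265)/0.0592 = 1.182, so Q = 15.2.
With Q = [Fe²⁺]/[Sn²⁺] and the known concentrations, [Sn²⁺] in the denominator gives [Sn²⁺] = 4.7 × 10^-4 M.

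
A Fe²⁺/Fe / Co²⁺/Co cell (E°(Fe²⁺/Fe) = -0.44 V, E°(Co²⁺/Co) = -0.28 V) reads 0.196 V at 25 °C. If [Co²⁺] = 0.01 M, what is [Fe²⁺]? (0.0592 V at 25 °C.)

6.1 × 10^-4 M

From the Nernst equation, log Q = n(E° − E)/0.0592 = 2(0.16 − 0.196)/0.0592 = -1.216, so Q = 0.0608.
With Q = [Fe²⁺]/[Co²⁺] and the known concentrations, [Fe²⁺] in the numerator gives [Fe²⁺] = 6.1 × 10^-4 M.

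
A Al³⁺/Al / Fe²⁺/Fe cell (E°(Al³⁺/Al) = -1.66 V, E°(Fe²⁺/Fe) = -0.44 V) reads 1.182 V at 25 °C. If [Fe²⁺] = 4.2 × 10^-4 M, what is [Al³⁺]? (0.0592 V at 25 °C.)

7.3 × 10^-4 M

From the Nernst equation, log Q = n(E° − E)/0.0592 = 6(1.22 − 1.182)/0.0592 = 3.851, so Q = 7100.
With Q = [Al³⁺]^2/[Fe²⁺]^3 and the known concentrations, [Al³⁺]^2 in the numerator gives [Al³⁺] = 7.3 × 10^-4 M.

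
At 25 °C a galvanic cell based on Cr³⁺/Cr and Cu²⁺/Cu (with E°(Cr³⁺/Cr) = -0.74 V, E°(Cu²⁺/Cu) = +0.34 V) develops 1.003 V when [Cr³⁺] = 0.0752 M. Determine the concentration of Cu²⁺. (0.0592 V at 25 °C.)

4.5 × 10^-4 M

From the Nernst equation, log Q = n(E° − E)/0.0592 = 6(1.08 − 1.003)/0.0592 = 7.804, so Q = 6.37 × 10^7.
With Q = [Cr³⁺]^2/[Cu²⁺]^3 and the known concentrations, [Cu²⁺]^3 in the denominator gives [Cu²⁺] = 4.5 × 10^-4 M.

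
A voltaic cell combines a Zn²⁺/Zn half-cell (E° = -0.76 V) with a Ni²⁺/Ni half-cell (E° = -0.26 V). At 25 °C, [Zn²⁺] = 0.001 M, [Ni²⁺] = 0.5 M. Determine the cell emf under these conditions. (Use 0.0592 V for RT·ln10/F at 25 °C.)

0.580 V

The Ni²⁺/Ni couple has the higher reduction potential and acts as the cathode, so E°_cell = -0.26 − (-0.76) = 0.50 V.
Balancing electrons gives n = 2; the reaction quotient is Q = [Zn²⁺]/[Ni²⁺] = 0.00200.
At 25 °C, E = E° − (0.0592/n) log Q = 0.50 − (0.0592/2)(-2.699) = 0.500 + 0.080 = 0.580 V.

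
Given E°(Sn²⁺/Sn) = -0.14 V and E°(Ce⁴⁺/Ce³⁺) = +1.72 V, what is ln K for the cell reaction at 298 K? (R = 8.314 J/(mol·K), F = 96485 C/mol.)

E°_cell = +1.72 − (-0.14) = 1.86 V, with n = 2 electrons transferred.
At equilibrium E = 0, so the Nernst equation gives ln K = nFE°/RT = (2)(96485)(1.86)/((8.314)(298)) = 144.87.

ln K = 144.9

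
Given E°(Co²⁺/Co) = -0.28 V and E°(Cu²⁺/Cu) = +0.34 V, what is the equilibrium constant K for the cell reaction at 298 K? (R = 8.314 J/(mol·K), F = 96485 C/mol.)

E°_cell = +0.34 − (-0.28) = 0.62 V, with n = 2 electrons transferred.
At equilibrium E = 0, so the Nernst equation gives ln K = nFE°/RT = (2)(96485)(0.62)/((8.314)(298)) = 48.29.
K = e^48.29 = 9.4 × 10^20.

9.4 × 10^20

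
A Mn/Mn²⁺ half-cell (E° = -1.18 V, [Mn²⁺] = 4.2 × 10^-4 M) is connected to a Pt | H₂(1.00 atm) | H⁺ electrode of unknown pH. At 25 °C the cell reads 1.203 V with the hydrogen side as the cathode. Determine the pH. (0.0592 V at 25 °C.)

pH = 1.30

E°_cell = 1.18 V and n = 2.
log Q = n(E° − E)/0.0592 = 2×(1.18 − 1.203)/0.0592 = -0.777.
With Q = [Mn²⁺]·P(H₂) / [H⁺]^2, solving for [H⁺] gives log[H⁺] = -1.300, so pH = 1.30.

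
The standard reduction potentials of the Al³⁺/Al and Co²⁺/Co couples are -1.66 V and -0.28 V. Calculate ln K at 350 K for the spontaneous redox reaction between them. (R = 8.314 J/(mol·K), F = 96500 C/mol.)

E°_cell = -0.28 − (-1.66) = 1.38 V, with n = 6 electrons transferred.
At equilibrium E = 0, so the Nernst equation gives ln K = nFE°/RT = (6)(96500)(1.38)/((8.314)(350)) = 274.59.

ln K = 274.6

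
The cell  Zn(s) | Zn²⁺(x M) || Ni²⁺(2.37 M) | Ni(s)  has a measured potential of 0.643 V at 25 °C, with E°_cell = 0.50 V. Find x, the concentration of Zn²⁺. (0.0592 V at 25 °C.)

From the Nernst equation, log Q = n(E° − E)/0.0592 = 2(0.50 − 0.643)/0.0592 = -4.831, so Q = 1.48 × 10^-5.
With Q = [Zn²⁺]/[Ni²⁺] and the known concentrations, [Zn²⁺] in the numerator gives [Zn²⁺] = 3.5 × 10^-5 M.

3.5 × 10^-5 M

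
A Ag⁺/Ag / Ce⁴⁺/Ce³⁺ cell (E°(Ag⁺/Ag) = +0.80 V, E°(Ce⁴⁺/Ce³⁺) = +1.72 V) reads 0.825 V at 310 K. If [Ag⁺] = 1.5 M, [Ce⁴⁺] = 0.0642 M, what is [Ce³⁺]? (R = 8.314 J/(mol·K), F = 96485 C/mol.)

From the Nernst equation, ln Q = nF(E° − E)/RT = 1×96485×(0.92 − 0.825)/(8.314×310) = 3.556, so Q = 35.0.
With Q = [Ag⁺]·[Ce³⁺]/[Ce⁴⁺] and the known concentrations, [Ce³⁺] in the numerator gives [Ce³⁺] = 1.5 M.

1.5 M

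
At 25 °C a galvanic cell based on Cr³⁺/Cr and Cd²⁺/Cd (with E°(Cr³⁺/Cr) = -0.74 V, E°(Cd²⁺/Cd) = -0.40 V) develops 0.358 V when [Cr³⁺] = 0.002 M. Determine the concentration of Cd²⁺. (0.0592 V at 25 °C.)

0.064 M

From the Nernst equation, log Q = n(E° − E)/0.0592 = 6(0.34 − 0.358)/0.0592 = -1.824, so Q = 0.0150.
With Q = [Cr³⁺]^2/[Cd²⁺]^3 and the known concentrations, [Cd²⁺]^3 in the denominator gives [Cd²⁺] = 0.064 M.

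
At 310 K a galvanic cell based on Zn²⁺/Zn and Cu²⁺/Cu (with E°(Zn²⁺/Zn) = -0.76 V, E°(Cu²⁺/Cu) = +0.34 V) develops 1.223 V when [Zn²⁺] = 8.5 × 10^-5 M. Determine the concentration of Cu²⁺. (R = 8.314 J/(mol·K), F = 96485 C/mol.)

From the Nernst equation, ln Q = nF(E° − E)/RT = 2×96485×(1.10 − 1.223)/(8.314×310) = -9.209, so Q = 1 × 10^-4.
With Q = [Zn²⁺]/[Cu²⁺] and the known concentrations, [Cu²⁺] in the denominator gives [Cu²⁺] = 0.85 M.

0.85 M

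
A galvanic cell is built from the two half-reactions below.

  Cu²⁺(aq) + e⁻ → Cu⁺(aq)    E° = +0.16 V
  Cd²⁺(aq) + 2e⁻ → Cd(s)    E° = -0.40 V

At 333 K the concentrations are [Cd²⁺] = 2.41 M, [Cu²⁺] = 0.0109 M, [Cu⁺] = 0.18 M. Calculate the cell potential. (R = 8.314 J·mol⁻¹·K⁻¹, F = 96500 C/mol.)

0.467 V

The Cu²⁺/Cu⁺ couple has the higher reduction potential and acts as the cathode, so E°_cell = +0.16 − (-0.40) = 0.56 V.
Balancing electrons gives n = 2; the reaction quotient is Q = [Cd²⁺]·[Cu⁺]^2/[Cu²⁺]^2 = 657.
E = E° − (RT/nF) ln Q = 0.56 − (8.314×333)/(2×96500) × (6.488) = 0.560 − 0.093 = 0.467 V.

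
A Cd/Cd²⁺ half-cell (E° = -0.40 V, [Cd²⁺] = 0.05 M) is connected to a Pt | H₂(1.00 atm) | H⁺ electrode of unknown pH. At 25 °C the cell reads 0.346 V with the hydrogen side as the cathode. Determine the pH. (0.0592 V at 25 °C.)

pH = 1.56

E°_cell = 0.40 V and n = 2.
log Q = n(E° − E)/0.0592 = 2×(0.40 − 0.346)/0.0592 = 1.824.
With Q = [Cd²⁺]·P(H₂) / [H⁺]^2, solving for [H⁺] gives log[H⁺] = -1.563, so pH = 1.56.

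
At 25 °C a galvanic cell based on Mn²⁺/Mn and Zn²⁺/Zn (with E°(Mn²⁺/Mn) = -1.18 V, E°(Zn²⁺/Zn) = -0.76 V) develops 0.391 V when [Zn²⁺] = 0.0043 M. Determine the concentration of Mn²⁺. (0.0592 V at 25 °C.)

0.041 M

From the Nernst equation, log Q = n(E° − E)/0.0592 = 2(0.42 − 0.391)/0.0592 = 0.980, so Q = 9.54.
With Q = [Mn²⁺]/[Zn²⁺] and the known concentrations, [Mn²⁺] in the numerator gives [Mn²⁺] = 0.041 M.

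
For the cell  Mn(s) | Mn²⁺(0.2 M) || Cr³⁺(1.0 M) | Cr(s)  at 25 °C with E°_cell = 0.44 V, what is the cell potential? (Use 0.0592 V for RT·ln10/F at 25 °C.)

0.461 V

Balancing electrons gives n = 6; the reaction quotient is Q = [Mn²⁺]^3/[Cr³⁺]^2 = 0.00800.
At 25 °C, E = E° − (0.0592/n) log Q = 0.44 − (0.0592/6)(-2.097) = 0.440 + 0.021 = 0.461 V.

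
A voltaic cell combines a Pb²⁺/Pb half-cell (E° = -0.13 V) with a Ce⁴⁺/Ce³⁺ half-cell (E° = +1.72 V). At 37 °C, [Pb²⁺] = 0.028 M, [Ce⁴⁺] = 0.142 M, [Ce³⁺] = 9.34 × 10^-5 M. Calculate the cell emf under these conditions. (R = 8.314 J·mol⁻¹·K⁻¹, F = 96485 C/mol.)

The Ce⁴⁺/Ce³⁺ couple has the higher reduction potential and acts as the cathode, so E°_cell = +1.72 − (-0.13) = 1.85 V.
Balancing electrons gives n = 2; the reaction quotient is Q = [Pb²⁺]·[Ce³⁺]^2/[Ce⁴⁺]^2 = 1.21 × 10^-8.
E = E° − (RT/nF) ln Q = 1.85 − (8.314×310)/(2×96485) × (-18.229) = 1.850 + 0.243 = 2.093 V.

2.09 V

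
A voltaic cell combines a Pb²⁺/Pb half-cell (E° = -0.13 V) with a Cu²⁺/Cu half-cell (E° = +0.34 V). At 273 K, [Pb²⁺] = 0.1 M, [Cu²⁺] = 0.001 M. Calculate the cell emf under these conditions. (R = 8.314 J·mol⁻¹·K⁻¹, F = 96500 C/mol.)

The Cu²⁺/Cu couple has the higher reduction potential and acts as the cathode, so E°_cell = +0.34 − (-0.13) = 0.47 V.
Balancing electrons gives n = 2; the reaction quotient is Q = [Pb²⁺]/[Cu²⁺] = 100.
E = E° − (RT/nF) ln Q = 0.47 − (8.314×273)/(2×96500) × (4.605) = 0.470 − 0.054 = 0.416 V.

0.416 V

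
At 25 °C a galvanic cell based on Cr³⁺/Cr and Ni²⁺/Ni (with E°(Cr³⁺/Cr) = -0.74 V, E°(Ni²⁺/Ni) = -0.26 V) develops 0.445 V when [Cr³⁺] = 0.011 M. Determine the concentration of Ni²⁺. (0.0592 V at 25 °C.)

0.0032 M

From the Nernst equation, log Q = n(E° − E)/0.0592 = 6(0.48 − 0.445)/0.0592 = 3.547, so Q = 3530.
With Q = [Cr³⁺]^2/[Ni²⁺]^3 and the known concentrations, [Ni²⁺]^3 in the denominator gives [Ni²⁺] = 0.0032 M.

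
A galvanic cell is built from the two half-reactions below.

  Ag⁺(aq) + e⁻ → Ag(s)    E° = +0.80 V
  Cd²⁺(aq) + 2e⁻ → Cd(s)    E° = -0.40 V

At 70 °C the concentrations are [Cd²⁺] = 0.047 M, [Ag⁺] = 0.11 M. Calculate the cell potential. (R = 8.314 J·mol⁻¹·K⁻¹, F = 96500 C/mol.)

The Ag⁺/Ag couple has the higher reduction potential and acts as the cathode, so E°_cell = +0.80 − (-0.40) = 1.20 V.
Balancing electrons gives n = 2; the reaction quotient is Q = [Cd²⁺]/[Ag⁺]^2 = 3.88.
E = E° − (RT/nF) ln Q = 1.20 − (8.314×343)/(2×96500) × (1.357) = 1.200 − 0.020 = 1.180 V.

1.18 V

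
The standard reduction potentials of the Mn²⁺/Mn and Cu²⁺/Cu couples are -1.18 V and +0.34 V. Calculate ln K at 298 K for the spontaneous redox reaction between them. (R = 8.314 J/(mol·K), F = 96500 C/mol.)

E°_cell = +0.34 − (-1.18) = 1.52 V, with n = 2 electrons transferred.
At equilibrium E = 0, so the Nernst equation gives ln K = nFE°/RT = (2)(96500)(1.52)/((8.314)(298)) = 118.41.

ln K = 118.4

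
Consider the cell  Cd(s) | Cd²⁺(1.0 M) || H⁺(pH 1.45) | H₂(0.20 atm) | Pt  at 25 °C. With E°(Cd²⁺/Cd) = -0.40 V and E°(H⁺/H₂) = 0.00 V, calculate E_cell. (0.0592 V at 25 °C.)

The hydrogen couple is the cathode, so E°_cell = 0.40 V; n = 2.
[H⁺] = 10^(−1.45) = 0.035 M, and Q = [Cd²⁺]·P(H₂) / [H⁺]^2 = 159.
E = E° − (0.0592/2) log Q = 0.40 − (0.0592/2)(2.201) = 0.335 V.

0.33 V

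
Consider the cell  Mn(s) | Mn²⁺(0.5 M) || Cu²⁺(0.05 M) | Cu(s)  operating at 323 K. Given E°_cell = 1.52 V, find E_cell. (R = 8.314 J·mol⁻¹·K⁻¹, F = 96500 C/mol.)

Balancing electrons gives n = 2; the reaction quotient is Q = [Mn²⁺]/[Cu²⁺] = 10.0.
E = E° − (RT/nF) ln Q = 1.52 − (8.314×323)/(2×96500) × (2.303) = 1.520 − 0.032 = 1.488 V.

1.49 V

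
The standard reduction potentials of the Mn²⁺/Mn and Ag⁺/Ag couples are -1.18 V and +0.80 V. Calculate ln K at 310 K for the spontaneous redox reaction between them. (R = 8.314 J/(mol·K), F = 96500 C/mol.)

ln K = 148.3

E°_cell = +0.80 − (-1.18) = 1.98 V, with n = 2 electrons transferred.
At equilibrium E = 0, so the Nernst equation gives ln K = nFE°/RT = (2)(96500)(1.98)/((8.314)(310)) = 148.27.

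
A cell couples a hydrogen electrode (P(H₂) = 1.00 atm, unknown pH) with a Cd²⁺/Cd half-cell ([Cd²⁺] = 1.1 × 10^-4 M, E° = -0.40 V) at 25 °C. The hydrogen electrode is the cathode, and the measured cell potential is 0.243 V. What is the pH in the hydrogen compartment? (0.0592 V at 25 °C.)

pH = 4.63

E°_cell = 0.40 V and n = 2.
log Q = n(E° − E)/0.0592 = 2×(0.40 − 0.243)/0.0592 = 5.304.
With Q = [Cd²⁺]·P(H₂) / [H⁺]^2, solving for [H⁺] gives log[H⁺] = -4.631, so pH = 4.63.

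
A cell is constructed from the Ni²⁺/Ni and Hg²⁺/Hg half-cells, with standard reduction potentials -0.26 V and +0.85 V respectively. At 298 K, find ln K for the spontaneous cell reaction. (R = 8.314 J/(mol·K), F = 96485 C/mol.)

E°_cell = +0.85 − (-0.26) = 1.11 V, with n = 2 electrons transferred.
At equilibrium E = 0, so the Nernst equation gives ln K = nFE°/RT = (2)(96485)(1.11)/((8.314)(298)) = 86.45.

ln K = 86.5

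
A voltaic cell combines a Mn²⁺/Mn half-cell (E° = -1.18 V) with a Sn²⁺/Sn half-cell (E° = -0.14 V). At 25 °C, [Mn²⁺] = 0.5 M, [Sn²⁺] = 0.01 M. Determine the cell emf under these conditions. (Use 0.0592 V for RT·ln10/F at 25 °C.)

The Sn²⁺/Sn couple has the higher reduction potential and acts as the cathode, so E°_cell = -0.14 − (-1.18) = 1.04 V.
Balancing electrons gives n = 2; the reaction quotient is Q = [Mn²⁺]/[Sn²⁺] = 50.0.
At 25 °C, E = E° − (0.0592/n) log Q = 1.04 − (0.0592/2)(1.699) = 1.040 − 0.050 = 0.990 V.

0.990 V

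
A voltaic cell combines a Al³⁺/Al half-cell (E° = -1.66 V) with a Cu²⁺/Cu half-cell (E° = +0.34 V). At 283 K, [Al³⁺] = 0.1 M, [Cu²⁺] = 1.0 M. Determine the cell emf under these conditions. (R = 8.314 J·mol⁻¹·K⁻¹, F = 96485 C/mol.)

2.02 V

The Cu²⁺/Cu couple has the higher reduction potential and acts as the cathode, so E°_cell = +0.34 − (-1.66) = 2.00 V.
Balancing electrons gives n = 6; the reaction quotient is Q = [Al³⁺]^2/[Cu²⁺]^3 = 0.0100.
E = E° − (RT/nF) ln Q = 2.00 − (8.314×283)/(6×96485) × (-4.605) = 2.000 + 0.019 = 2.019 V.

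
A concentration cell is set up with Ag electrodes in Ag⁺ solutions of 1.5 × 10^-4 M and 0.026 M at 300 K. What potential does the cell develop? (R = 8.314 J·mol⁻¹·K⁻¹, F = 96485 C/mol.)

Both half-cells are Ag⁺/Ag, so E°_cell = 0. The concentrated side is the cathode; the cell reaction moves Ag⁺ from high to low concentration with n = 1.
Q = [Ag⁺]_dilute/[Ag⁺]_conc = 1.5 × 10^-4/0.026 = 0.00577.
E = 0 − (RT/nF) ln Q = −((8.314×300)/(1×96485))(-5.155) = 0.1333 V.

0.13 V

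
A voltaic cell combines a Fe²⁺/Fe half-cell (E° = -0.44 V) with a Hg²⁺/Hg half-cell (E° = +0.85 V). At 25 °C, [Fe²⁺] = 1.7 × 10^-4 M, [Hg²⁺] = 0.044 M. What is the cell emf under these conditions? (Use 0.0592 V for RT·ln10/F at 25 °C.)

The Hg²⁺/Hg couple has the higher reduction potential and acts as the cathode, so E°_cell = +0.85 − (-0.44) = 1.29 V.
Balancing electrons gives n = 2; the reaction quotient is Q = [Fe²⁺]/[Hg²⁺] = 0.00386.
At 25 °C, E = E° − (0.0592/n) log Q = 1.29 − (0.0592/2)(-2.413) = 1.290 + 0.071 = 1.361 V.

1.36 V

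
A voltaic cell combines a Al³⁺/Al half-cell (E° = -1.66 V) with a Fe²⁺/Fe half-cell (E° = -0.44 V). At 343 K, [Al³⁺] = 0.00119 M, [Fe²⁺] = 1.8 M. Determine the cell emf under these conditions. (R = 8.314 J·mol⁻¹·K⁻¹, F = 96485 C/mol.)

The Fe²⁺/Fe couple has the higher reduction potential and acts as the cathode, so E°_cell = -0.44 − (-1.66) = 1.22 V.
Balancing electrons gives n = 6; the reaction quotient is Q = [Al³⁺]^2/[Fe²⁺]^3 = 2.43 × 10^-7.
E = E° − (RT/nF) ln Q = 1.22 − (8.314×343)/(6×96485) × (-15.231) = 1.220 + 0.075 = 1.295 V.

1.30 V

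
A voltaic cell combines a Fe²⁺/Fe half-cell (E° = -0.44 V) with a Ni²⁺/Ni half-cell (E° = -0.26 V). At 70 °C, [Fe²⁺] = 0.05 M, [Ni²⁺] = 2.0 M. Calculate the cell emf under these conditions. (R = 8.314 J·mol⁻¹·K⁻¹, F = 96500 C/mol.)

The Ni²⁺/Ni couple has the higher reduction potential and acts as the cathode, so E°_cell = -0.26 − (-0.44) = 0.18 V.
Balancing electrons gives n = 2; the reaction quotient is Q = [Fe²⁺]/[Ni²⁺] = 0.0250.
E = E° − (RT/nF) ln Q = 0.18 − (8.314×343)/(2×96500) × (-3.689) = 0.180 + 0.055 = 0.235 V.

0.235 V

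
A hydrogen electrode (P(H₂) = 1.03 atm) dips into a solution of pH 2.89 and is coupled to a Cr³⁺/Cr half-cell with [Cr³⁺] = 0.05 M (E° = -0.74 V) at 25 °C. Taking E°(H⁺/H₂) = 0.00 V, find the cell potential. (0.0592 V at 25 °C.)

The hydrogen couple is the cathode, so E°_cell = 0.74 V; n = 6.
[H⁺] = 10^(−2.89) = 0.0013 M, and Q = [Cr³⁺]^2·P(H₂)^3 / [H⁺]^6 = 5.98 × 10^14.
E = E° − (0.0592/6) log Q = 0.74 − (0.0592/6)(14.776) = 0.594 V.

0.59 V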